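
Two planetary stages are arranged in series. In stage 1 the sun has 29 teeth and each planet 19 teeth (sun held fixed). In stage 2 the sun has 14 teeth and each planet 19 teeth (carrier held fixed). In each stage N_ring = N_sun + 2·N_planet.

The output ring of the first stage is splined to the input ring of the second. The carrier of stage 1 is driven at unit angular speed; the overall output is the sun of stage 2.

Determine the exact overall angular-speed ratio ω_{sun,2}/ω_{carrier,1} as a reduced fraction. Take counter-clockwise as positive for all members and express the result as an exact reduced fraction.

Stage 1: N_ring = 29 + 2·19 = 67
Stage 1: 29(ω_s−ω_c) = −67(ω_r−ω_c),  ω_s=0, ω_c=1
Stage 1: ω_r = 1 − (29/67)(0−1) = 96/67
  ⇒ ω_r¹/ω_c¹ = 96/67
Stage 2: N_ring = 14 + 2·19 = 52
Stage 2: 14(ω_s−ω_c) = −52(ω_r−ω_c),  ω_c=0, ω_r=1
Stage 2: ω_s = 0 − (52/14)(1−0) = -26/7
  ⇒ ω_s²/ω_r² = -26/7
Coupling ω_r² = ω_r¹ ⇒ overall = 96/67 × -26/7 = -2496/469

-2496/469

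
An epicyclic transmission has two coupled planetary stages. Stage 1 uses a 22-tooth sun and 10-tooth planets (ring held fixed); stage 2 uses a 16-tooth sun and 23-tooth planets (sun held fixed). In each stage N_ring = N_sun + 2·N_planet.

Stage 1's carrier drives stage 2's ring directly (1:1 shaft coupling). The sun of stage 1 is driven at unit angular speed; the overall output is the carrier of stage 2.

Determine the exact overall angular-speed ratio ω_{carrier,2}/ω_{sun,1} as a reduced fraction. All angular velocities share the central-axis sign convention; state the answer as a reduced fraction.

341/1248

Stage 1: N_ring = 22 + 2·10 = 42
Stage 1: 22(ω_s−ω_c) = −42(ω_r−ω_c),  ω_r=0, ω_s=1
Stage 1: 22(1−ω_c) = −42(0−ω_c)  ⇒  64ω_c = 22  ⇒  ω_c = 11/32
  ⇒ ω_c¹/ω_s¹ = 11/32
Stage 2: N_ring = 16 + 2·23 = 62
Stage 2: 16(ω_s−ω_c) = −62(ω_r−ω_c),  ω_s=0, ω_r=1
Stage 2: 16(0−ω_c) = −62(1−ω_c)  ⇒  78ω_c = 62  ⇒  ω_c = 31/39
  ⇒ ω_c²/ω_r² = 31/39
Coupling ω_r² = ω_c¹ ⇒ overall = 11/32 × 31/39 = 341/1248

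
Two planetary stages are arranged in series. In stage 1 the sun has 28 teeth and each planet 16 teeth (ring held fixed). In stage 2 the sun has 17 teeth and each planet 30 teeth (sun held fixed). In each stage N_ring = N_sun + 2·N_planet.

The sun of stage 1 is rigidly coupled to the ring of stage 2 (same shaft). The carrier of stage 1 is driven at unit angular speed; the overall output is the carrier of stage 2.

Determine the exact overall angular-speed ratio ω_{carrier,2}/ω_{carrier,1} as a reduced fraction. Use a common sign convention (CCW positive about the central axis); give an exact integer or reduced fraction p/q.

121/47

Stage 1: N_ring = 28 + 2·16 = 60
Stage 1: 28(ω_s−ω_c) = −60(ω_r−ω_c),  ω_r=0, ω_c=1
Stage 1: ω_s = 1 − (60/28)(0−1) = 22/7
  ⇒ ω_s¹/ω_c¹ = 22/7
Stage 2: N_ring = 17 + 2·30 = 77
Stage 2: 17(ω_s−ω_c) = −77(ω_r−ω_c),  ω_s=0, ω_r=1
Stage 2: 17(0−ω_c) = −77(1−ω_c)  ⇒  94ω_c = 77  ⇒  ω_c = 77/94
  ⇒ ω_c²/ω_r² = 77/94
Coupling ω_r² = ω_s¹ ⇒ overall = 22/7 × 77/94 = 121/47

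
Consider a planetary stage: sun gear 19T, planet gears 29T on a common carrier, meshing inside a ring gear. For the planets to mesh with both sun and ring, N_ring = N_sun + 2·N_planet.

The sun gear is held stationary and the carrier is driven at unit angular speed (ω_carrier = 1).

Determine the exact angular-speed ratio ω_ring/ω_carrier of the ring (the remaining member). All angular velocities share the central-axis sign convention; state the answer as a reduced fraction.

96/77

N_ring = 19 + 2·29 = 77
19(ω_s−ω_c) = −77(ω_r−ω_c),  ω_s=0, ω_c=1
ω_r = 1 − (19/77)(0−1) = 96/77
ω_r/ω_c = 96/77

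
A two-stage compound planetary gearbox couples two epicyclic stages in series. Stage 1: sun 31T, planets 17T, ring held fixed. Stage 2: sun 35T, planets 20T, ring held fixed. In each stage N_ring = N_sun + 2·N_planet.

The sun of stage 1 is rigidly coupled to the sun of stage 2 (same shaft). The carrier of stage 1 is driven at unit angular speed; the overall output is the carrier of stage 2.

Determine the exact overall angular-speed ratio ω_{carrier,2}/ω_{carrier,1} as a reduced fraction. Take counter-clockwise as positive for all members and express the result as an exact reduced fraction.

Stage 1: N_ring = 31 + 2·17 = 65
Stage 1: 31(ω_s−ω_c) = −65(ω_r−ω_c),  ω_r=0, ω_c=1
Stage 1: ω_s = 1 − (65/31)(0−1) = 96/31
  ⇒ ω_s¹/ω_c¹ = 96/31
Stage 2: N_ring = 35 + 2·20 = 75
Stage 2: 35(ω_s−ω_c) = −75(ω_r−ω_c),  ω_r=0, ω_s=1
Stage 2: 35(1−ω_c) = −75(0−ω_c)  ⇒  110ω_c = 35  ⇒  ω_c = 7/22
  ⇒ ω_c²/ω_s² = 7/22
Coupling ω_s² = ω_s¹ ⇒ overall = 96/31 × 7/22 = 336/341

336/341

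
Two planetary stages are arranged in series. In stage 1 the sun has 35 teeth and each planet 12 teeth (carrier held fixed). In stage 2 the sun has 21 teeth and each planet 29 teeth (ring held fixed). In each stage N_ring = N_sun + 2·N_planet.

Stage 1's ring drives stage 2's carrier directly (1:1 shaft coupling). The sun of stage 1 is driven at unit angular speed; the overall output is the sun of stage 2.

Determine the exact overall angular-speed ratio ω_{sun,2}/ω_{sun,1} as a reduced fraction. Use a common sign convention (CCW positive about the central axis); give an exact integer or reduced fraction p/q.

-500/177

Stage 1: N_ring = 35 + 2·12 = 59
Stage 1: 35(ω_s−ω_c) = −59(ω_r−ω_c),  ω_c=0, ω_s=1
Stage 1: ω_r = 0 − (35/59)(1−0) = -35/59
  ⇒ ω_r¹/ω_s¹ = -35/59
Stage 2: N_ring = 21 + 2·29 = 79
Stage 2: 21(ω_s−ω_c) = −79(ω_r−ω_c),  ω_r=0, ω_c=1
Stage 2: ω_s = 1 − (79/21)(0−1) = 100/21
  ⇒ ω_s²/ω_c² = 100/21
Coupling ω_c² = ω_r¹ ⇒ overall = -35/59 × 100/21 = -500/177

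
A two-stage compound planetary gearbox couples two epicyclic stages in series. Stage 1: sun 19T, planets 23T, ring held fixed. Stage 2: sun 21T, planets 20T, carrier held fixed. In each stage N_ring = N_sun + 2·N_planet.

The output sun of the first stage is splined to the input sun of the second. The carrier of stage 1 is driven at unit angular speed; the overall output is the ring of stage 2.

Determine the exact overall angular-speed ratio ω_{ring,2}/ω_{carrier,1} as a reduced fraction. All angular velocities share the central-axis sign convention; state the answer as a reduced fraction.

Stage 1: N_ring = 19 + 2·23 = 65
Stage 1: 19(ω_s−ω_c) = −65(ω_r−ω_c),  ω_r=0, ω_c=1
Stage 1: ω_s = 1 − (65/19)(0−1) = 84/19
  ⇒ ω_s¹/ω_c¹ = 84/19
Stage 2: N_ring = 21 + 2·20 = 61
Stage 2: 21(ω_s−ω_c) = −61(ω_r−ω_c),  ω_c=0, ω_s=1
Stage 2: ω_r = 0 − (21/61)(1−0) = -21/61
  ⇒ ω_r²/ω_s² = -21/61
Coupling ω_s² = ω_s¹ ⇒ overall = 84/19 × -21/61 = -1764/1159

-1764/1159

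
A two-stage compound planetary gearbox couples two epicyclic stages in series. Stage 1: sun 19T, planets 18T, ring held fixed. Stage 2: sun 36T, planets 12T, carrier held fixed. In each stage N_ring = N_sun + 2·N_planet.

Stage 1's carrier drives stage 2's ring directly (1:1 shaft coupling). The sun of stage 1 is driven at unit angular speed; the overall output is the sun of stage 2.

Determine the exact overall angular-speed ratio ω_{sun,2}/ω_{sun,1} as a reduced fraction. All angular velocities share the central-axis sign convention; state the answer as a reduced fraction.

-95/222

Stage 1: N_ring = 19 + 2·18 = 55
Stage 1: 19(ω_s−ω_c) = −55(ω_r−ω_c),  ω_r=0, ω_s=1
Stage 1: 19(1−ω_c) = −55(0−ω_c)  ⇒  74ω_c = 19  ⇒  ω_c = 19/74
  ⇒ ω_c¹/ω_s¹ = 19/74
Stage 2: N_ring = 36 + 2·12 = 60
Stage 2: 36(ω_s−ω_c) = −60(ω_r−ω_c),  ω_c=0, ω_r=1
Stage 2: ω_s = 0 − (60/36)(1−0) = -5/3
  ⇒ ω_s²/ω_r² = -5/3
Coupling ω_r² = ω_c¹ ⇒ overall = 19/74 × -5/3 = -95/222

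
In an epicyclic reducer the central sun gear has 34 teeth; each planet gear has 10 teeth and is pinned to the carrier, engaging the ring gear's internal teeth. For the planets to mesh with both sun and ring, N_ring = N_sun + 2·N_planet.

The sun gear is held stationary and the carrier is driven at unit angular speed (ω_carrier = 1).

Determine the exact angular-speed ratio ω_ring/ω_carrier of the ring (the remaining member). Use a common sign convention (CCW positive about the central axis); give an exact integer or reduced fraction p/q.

44/27

N_ring = 34 + 2·10 = 54
34(ω_s−ω_c) = −54(ω_r−ω_c),  ω_s=0, ω_c=1
ω_r = 1 − (34/54)(0−1) = 44/27
ω_r/ω_c = 44/27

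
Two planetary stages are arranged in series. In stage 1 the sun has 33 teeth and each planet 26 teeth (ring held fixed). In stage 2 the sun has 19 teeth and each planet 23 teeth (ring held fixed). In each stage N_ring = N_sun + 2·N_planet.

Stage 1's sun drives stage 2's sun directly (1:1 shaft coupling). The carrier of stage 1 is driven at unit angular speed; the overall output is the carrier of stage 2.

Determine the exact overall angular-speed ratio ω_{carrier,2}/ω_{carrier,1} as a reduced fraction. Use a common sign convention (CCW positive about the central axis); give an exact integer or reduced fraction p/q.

Stage 1: N_ring = 33 + 2·26 = 85
Stage 1: 33(ω_s−ω_c) = −85(ω_r−ω_c),  ω_r=0, ω_c=1
Stage 1: ω_s = 1 − (85/33)(0−1) = 118/33
  ⇒ ω_s¹/ω_c¹ = 118/33
Stage 2: N_ring = 19 + 2·23 = 65
Stage 2: 19(ω_s−ω_c) = −65(ω_r−ω_c),  ω_r=0, ω_s=1
Stage 2: 19(1−ω_c) = −65(0−ω_c)  ⇒  84ω_c = 19  ⇒  ω_c = 19/84
  ⇒ ω_c²/ω_s² = 19/84
Coupling ω_s² = ω_s¹ ⇒ overall = 118/33 × 19/84 = 1121/1386

1121/1386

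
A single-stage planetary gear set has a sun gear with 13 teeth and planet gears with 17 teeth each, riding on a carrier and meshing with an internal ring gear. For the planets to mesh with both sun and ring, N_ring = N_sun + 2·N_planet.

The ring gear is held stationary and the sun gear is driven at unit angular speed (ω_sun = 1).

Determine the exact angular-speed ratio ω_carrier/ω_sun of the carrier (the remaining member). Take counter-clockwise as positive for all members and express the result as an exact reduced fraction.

13/60

N_ring = 13 + 2·17 = 47
13(ω_s−ω_c) = −47(ω_r−ω_c),  ω_r=0, ω_s=1
13(1−ω_c) = −47(0−ω_c)  ⇒  60ω_c = 13  ⇒  ω_c = 13/60
ω_c/ω_s = 13/60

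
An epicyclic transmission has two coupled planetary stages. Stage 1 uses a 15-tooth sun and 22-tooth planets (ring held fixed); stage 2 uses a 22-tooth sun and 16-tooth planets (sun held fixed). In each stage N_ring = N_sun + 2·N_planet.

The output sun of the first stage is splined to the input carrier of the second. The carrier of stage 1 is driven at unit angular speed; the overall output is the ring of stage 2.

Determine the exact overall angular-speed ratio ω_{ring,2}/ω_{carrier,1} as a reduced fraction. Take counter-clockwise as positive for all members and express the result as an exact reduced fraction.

2812/405

Stage 1: N_ring = 15 + 2·22 = 59
Stage 1: 15(ω_s−ω_c) = −59(ω_r−ω_c),  ω_r=0, ω_c=1
Stage 1: ω_s = 1 − (59/15)(0−1) = 74/15
  ⇒ ω_s¹/ω_c¹ = 74/15
Stage 2: N_ring = 22 + 2·16 = 54
Stage 2: 22(ω_s−ω_c) = −54(ω_r−ω_c),  ω_s=0, ω_c=1
Stage 2: ω_r = 1 − (22/54)(0−1) = 38/27
  ⇒ ω_r²/ω_c² = 38/27
Coupling ω_c² = ω_s¹ ⇒ overall = 74/15 × 38/27 = 2812/405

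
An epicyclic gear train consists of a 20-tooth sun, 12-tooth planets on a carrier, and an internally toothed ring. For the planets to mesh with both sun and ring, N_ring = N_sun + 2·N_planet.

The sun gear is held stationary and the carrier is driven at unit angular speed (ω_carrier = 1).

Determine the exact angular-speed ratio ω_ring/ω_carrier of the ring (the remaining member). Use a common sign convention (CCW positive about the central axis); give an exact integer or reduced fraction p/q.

N_ring = 20 + 2·12 = 44
20(ω_s−ω_c) = −44(ω_r−ω_c),  ω_s=0, ω_c=1
ω_r = 1 − (20/44)(0−1) = 16/11
ω_r/ω_c = 16/11

16/11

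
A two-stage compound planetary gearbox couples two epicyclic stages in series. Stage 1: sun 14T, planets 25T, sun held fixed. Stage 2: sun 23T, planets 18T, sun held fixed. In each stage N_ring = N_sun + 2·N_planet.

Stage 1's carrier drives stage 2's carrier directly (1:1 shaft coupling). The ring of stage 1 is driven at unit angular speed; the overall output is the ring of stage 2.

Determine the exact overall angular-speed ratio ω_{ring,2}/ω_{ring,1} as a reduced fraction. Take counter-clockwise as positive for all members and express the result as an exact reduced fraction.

2624/2301

Stage 1: N_ring = 14 + 2·25 = 64
Stage 1: 14(ω_s−ω_c) = −64(ω_r−ω_c),  ω_s=0, ω_r=1
Stage 1: 14(0−ω_c) = −64(1−ω_c)  ⇒  78ω_c = 64  ⇒  ω_c = 32/39
  ⇒ ω_c¹/ω_r¹ = 32/39
Stage 2: N_ring = 23 + 2·18 = 59
Stage 2: 23(ω_s−ω_c) = −59(ω_r−ω_c),  ω_s=0, ω_c=1
Stage 2: ω_r = 1 − (23/59)(0−1) = 82/59
  ⇒ ω_r²/ω_c² = 82/59
Coupling ω_c² = ω_c¹ ⇒ overall = 32/39 × 82/59 = 2624/2301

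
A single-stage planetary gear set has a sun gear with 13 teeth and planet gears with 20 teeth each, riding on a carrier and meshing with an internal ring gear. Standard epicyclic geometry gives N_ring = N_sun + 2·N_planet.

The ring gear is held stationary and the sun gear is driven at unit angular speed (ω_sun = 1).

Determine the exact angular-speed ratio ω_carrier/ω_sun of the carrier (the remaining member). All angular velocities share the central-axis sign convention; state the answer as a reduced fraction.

N_ring = 13 + 2·20 = 53
13(ω_s−ω_c) = −53(ω_r−ω_c),  ω_r=0, ω_s=1
13(1−ω_c) = −53(0−ω_c)  ⇒  66ω_c = 13  ⇒  ω_c = 13/66
ω_c/ω_s = 13/66

13/66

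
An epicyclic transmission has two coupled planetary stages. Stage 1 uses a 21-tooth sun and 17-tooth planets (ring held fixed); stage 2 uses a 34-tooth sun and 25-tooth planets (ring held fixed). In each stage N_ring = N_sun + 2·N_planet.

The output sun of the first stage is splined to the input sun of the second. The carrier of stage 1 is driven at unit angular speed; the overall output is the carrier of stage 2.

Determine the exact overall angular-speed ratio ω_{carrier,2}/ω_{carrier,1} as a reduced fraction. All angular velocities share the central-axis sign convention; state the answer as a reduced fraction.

Stage 1: N_ring = 21 + 2·17 = 55
Stage 1: 21(ω_s−ω_c) = −55(ω_r−ω_c),  ω_r=0, ω_c=1
Stage 1: ω_s = 1 − (55/21)(0−1) = 76/21
  ⇒ ω_s¹/ω_c¹ = 76/21
Stage 2: N_ring = 34 + 2·25 = 84
Stage 2: 34(ω_s−ω_c) = −84(ω_r−ω_c),  ω_r=0, ω_s=1
Stage 2: 34(1−ω_c) = −84(0−ω_c)  ⇒  118ω_c = 34  ⇒  ω_c = 17/59
  ⇒ ω_c²/ω_s² = 17/59
Coupling ω_s² = ω_s¹ ⇒ overall = 76/21 × 17/59 = 1292/1239

1292/1239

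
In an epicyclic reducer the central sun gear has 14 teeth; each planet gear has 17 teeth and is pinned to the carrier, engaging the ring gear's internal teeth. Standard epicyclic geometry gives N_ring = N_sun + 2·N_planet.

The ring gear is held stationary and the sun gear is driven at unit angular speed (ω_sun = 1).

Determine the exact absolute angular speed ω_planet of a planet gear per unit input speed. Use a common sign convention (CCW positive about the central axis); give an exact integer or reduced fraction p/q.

N_ring = 14 + 2·17 = 48
14(ω_s−ω_c) = −48(ω_r−ω_c),  ω_r=0, ω_s=1
14(1−ω_c) = −48(0−ω_c)  ⇒  62ω_c = 14  ⇒  ω_c = 7/31
sun–planet: 14·(1−7/31) = −17·(ω_p−ω_c)  ⇒  ω_p−ω_c = −(14/17)·(24/31) = -336/527
ω_p = 7/31 − 336/527 = -7/17

-7/17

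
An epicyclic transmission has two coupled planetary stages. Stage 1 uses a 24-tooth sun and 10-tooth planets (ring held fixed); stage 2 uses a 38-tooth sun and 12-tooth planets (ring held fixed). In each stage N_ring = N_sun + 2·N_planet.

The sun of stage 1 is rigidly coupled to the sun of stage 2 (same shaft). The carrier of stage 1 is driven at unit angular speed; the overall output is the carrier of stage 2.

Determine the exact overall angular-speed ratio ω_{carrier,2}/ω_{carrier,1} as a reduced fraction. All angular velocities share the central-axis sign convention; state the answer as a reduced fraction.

323/300

Stage 1: N_ring = 24 + 2·10 = 44
Stage 1: 24(ω_s−ω_c) = −44(ω_r−ω_c),  ω_r=0, ω_c=1
Stage 1: ω_s = 1 − (44/24)(0−1) = 17/6
  ⇒ ω_s¹/ω_c¹ = 17/6
Stage 2: N_ring = 38 + 2·12 = 62
Stage 2: 38(ω_s−ω_c) = −62(ω_r−ω_c),  ω_r=0, ω_s=1
Stage 2: 38(1−ω_c) = −62(0−ω_c)  ⇒  100ω_c = 38  ⇒  ω_c = 19/50
  ⇒ ω_c²/ω_s² = 19/50
Coupling ω_s² = ω_s¹ ⇒ overall = 17/6 × 19/50 = 323/300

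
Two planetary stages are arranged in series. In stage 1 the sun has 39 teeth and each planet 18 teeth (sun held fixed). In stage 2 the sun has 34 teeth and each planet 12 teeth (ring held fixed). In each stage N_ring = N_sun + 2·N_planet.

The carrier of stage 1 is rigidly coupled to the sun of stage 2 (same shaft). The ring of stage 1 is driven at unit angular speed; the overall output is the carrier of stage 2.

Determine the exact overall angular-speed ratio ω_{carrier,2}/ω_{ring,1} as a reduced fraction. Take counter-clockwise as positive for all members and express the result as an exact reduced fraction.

425/1748

Stage 1: N_ring = 39 + 2·18 = 75
Stage 1: 39(ω_s−ω_c) = −75(ω_r−ω_c),  ω_s=0, ω_r=1
Stage 1: 39(0−ω_c) = −75(1−ω_c)  ⇒  114ω_c = 75  ⇒  ω_c = 25/38
  ⇒ ω_c¹/ω_r¹ = 25/38
Stage 2: N_ring = 34 + 2·12 = 58
Stage 2: 34(ω_s−ω_c) = −58(ω_r−ω_c),  ω_r=0, ω_s=1
Stage 2: 34(1−ω_c) = −58(0−ω_c)  ⇒  92ω_c = 34  ⇒  ω_c = 17/46
  ⇒ ω_c²/ω_s² = 17/46
Coupling ω_s² = ω_c¹ ⇒ overall = 25/38 × 17/46 = 425/1748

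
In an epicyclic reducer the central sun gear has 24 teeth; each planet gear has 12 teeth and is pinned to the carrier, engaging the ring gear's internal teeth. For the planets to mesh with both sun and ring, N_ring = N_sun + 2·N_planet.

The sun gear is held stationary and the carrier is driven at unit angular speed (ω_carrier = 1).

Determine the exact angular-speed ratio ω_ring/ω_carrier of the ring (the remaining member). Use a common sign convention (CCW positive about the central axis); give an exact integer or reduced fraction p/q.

N_ring = 24 + 2·12 = 48
24(ω_s−ω_c) = −48(ω_r−ω_c),  ω_s=0, ω_c=1
ω_r = 1 − (24/48)(0−1) = 3/2
ω_r/ω_c = 3/2

3/2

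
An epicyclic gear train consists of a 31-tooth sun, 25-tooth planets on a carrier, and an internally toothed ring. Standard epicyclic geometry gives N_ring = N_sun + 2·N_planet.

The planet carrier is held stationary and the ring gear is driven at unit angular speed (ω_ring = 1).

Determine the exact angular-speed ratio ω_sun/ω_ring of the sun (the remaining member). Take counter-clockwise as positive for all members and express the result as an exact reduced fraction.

-81/31

N_ring = 31 + 2·25 = 81
31(ω_s−ω_c) = −81(ω_r−ω_c),  ω_c=0, ω_r=1
ω_s = 0 − (81/31)(1−0) = -81/31
ω_s/ω_r = -81/31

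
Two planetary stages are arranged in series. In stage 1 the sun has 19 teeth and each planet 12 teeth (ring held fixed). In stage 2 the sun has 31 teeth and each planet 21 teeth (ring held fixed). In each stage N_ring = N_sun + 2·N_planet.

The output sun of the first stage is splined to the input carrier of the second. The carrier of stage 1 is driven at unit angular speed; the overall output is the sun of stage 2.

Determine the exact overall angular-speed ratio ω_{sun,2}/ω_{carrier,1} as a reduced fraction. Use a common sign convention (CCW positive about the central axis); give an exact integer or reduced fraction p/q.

208/19

Stage 1: N_ring = 19 + 2·12 = 43
Stage 1: 19(ω_s−ω_c) = −43(ω_r−ω_c),  ω_r=0, ω_c=1
Stage 1: ω_s = 1 − (43/19)(0−1) = 62/19
  ⇒ ω_s¹/ω_c¹ = 62/19
Stage 2: N_ring = 31 + 2·21 = 73
Stage 2: 31(ω_s−ω_c) = −73(ω_r−ω_c),  ω_r=0, ω_c=1
Stage 2: ω_s = 1 − (73/31)(0−1) = 104/31
  ⇒ ω_s²/ω_c² = 104/31
Coupling ω_c² = ω_s¹ ⇒ overall = 62/19 × 104/31 = 208/19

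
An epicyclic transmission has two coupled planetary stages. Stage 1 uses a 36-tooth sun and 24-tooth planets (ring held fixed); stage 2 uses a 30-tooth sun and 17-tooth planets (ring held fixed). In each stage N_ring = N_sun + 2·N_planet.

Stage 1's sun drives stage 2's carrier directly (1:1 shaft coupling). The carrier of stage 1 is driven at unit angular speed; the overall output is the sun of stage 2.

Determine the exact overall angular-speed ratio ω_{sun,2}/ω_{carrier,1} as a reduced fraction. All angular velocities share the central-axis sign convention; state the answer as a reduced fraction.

Stage 1: N_ring = 36 + 2·24 = 84
Stage 1: 36(ω_s−ω_c) = −84(ω_r−ω_c),  ω_r=0, ω_c=1
Stage 1: ω_s = 1 − (84/36)(0−1) = 10/3
  ⇒ ω_s¹/ω_c¹ = 10/3
Stage 2: N_ring = 30 + 2·17 = 64
Stage 2: 30(ω_s−ω_c) = −64(ω_r−ω_c),  ω_r=0, ω_c=1
Stage 2: ω_s = 1 − (64/30)(0−1) = 47/15
  ⇒ ω_s²/ω_c² = 47/15
Coupling ω_c² = ω_s¹ ⇒ overall = 10/3 × 47/15 = 94/9

94/9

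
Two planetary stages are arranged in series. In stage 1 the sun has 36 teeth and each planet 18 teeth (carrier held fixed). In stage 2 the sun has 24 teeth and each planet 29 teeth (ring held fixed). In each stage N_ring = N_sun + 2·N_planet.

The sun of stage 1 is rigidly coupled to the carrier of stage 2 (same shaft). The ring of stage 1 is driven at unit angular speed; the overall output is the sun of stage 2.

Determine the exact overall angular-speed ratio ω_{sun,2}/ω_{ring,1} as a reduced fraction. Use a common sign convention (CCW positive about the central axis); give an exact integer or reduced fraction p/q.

Stage 1: N_ring = 36 + 2·18 = 72
Stage 1: 36(ω_s−ω_c) = −72(ω_r−ω_c),  ω_c=0, ω_r=1
Stage 1: ω_s = 0 − (72/36)(1−0) = -2
  ⇒ ω_s¹/ω_r¹ = -2
Stage 2: N_ring = 24 + 2·29 = 82
Stage 2: 24(ω_s−ω_c) = −82(ω_r−ω_c),  ω_r=0, ω_c=1
Stage 2: ω_s = 1 − (82/24)(0−1) = 53/12
  ⇒ ω_s²/ω_c² = 53/12
Coupling ω_c² = ω_s¹ ⇒ overall = -2 × 53/12 = -53/6

-53/6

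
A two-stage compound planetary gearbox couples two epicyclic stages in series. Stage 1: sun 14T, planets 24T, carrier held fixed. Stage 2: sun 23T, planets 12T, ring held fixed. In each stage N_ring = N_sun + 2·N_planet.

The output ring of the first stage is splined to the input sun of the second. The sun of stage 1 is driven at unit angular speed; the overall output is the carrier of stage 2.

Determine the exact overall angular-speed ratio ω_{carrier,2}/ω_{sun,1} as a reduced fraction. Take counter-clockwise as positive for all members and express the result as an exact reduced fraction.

-23/310

Stage 1: N_ring = 14 + 2·24 = 62
Stage 1: 14(ω_s−ω_c) = −62(ω_r−ω_c),  ω_c=0, ω_s=1
Stage 1: ω_r = 0 − (14/62)(1−0) = -7/31
  ⇒ ω_r¹/ω_s¹ = -7/31
Stage 2: N_ring = 23 + 2·12 = 47
Stage 2: 23(ω_s−ω_c) = −47(ω_r−ω_c),  ω_r=0, ω_s=1
Stage 2: 23(1−ω_c) = −47(0−ω_c)  ⇒  70ω_c = 23  ⇒  ω_c = 23/70
  ⇒ ω_c²/ω_s² = 23/70
Coupling ω_s² = ω_r¹ ⇒ overall = -7/31 × 23/70 = -23/310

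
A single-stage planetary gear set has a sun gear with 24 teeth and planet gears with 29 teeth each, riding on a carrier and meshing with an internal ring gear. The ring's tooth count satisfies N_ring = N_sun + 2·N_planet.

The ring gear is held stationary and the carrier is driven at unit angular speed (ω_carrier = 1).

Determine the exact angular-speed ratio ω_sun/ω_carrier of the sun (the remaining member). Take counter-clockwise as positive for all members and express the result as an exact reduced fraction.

N_ring = 24 + 2·29 = 82
24(ω_s−ω_c) = −82(ω_r−ω_c),  ω_r=0, ω_c=1
ω_s = 1 − (82/24)(0−1) = 53/12
ω_s/ω_c = 53/12

53/12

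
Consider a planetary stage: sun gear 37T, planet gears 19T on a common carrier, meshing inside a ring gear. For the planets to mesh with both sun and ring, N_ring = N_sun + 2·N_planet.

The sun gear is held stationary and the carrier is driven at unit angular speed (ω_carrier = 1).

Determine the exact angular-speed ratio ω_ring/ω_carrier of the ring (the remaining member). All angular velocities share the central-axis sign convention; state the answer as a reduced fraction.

112/75

N_ring = 37 + 2·19 = 75
37(ω_s−ω_c) = −75(ω_r−ω_c),  ω_s=0, ω_c=1
ω_r = 1 − (37/75)(0−1) = 112/75
ω_r/ω_c = 112/75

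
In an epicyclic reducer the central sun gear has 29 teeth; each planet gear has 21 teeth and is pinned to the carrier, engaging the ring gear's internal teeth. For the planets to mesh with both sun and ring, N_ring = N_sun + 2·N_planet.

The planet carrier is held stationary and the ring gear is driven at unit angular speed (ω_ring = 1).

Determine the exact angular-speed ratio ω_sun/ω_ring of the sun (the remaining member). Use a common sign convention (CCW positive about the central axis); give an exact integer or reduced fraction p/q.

N_ring = 29 + 2·21 = 71
29(ω_s−ω_c) = −71(ω_r−ω_c),  ω_c=0, ω_r=1
ω_s = 0 − (71/29)(1−0) = -71/29
ω_s/ω_r = -71/29

-71/29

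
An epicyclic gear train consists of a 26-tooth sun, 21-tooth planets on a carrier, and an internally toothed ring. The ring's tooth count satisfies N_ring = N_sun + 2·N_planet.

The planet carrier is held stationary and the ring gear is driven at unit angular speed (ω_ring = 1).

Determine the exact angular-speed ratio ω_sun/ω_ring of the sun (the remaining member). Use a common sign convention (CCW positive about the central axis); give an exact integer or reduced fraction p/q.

N_ring = 26 + 2·21 = 68
26(ω_s−ω_c) = −68(ω_r−ω_c),  ω_c=0, ω_r=1
ω_s = 0 − (68/26)(1−0) = -34/13
ω_s/ω_r = -34/13

-34/13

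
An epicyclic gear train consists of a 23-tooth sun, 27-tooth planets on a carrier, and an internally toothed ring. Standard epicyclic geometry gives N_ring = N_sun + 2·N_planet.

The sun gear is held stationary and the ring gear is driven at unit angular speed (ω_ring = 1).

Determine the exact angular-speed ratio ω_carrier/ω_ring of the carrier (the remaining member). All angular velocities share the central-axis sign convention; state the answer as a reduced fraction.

N_ring = 23 + 2·27 = 77
23(ω_s−ω_c) = −77(ω_r−ω_c),  ω_s=0, ω_r=1
23(0−ω_c) = −77(1−ω_c)  ⇒  100ω_c = 77  ⇒  ω_c = 77/100
ω_c/ω_r = 77/100

77/100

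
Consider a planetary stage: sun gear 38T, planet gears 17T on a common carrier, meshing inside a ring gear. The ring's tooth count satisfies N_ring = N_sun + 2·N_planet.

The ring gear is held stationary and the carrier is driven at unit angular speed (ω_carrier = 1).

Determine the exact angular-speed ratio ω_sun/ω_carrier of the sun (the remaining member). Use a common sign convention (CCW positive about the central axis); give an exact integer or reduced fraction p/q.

55/19

N_ring = 38 + 2·17 = 72
38(ω_s−ω_c) = −72(ω_r−ω_c),  ω_r=0, ω_c=1
ω_s = 1 − (72/38)(0−1) = 55/19
ω_s/ω_c = 55/19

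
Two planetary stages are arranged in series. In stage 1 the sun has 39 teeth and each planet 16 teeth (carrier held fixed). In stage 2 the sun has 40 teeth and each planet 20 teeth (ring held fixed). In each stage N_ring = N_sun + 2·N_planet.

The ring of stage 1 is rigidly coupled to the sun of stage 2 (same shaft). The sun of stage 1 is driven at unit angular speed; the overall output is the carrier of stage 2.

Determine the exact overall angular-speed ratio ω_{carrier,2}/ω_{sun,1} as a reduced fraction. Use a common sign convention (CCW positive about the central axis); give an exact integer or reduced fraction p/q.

-13/71

Stage 1: N_ring = 39 + 2·16 = 71
Stage 1: 39(ω_s−ω_c) = −71(ω_r−ω_c),  ω_c=0, ω_s=1
Stage 1: ω_r = 0 − (39/71)(1−0) = -39/71
  ⇒ ω_r¹/ω_s¹ = -39/71
Stage 2: N_ring = 40 + 2·20 = 80
Stage 2: 40(ω_s−ω_c) = −80(ω_r−ω_c),  ω_r=0, ω_s=1
Stage 2: 40(1−ω_c) = −80(0−ω_c)  ⇒  120ω_c = 40  ⇒  ω_c = 1/3
  ⇒ ω_c²/ω_s² = 1/3
Coupling ω_s² = ω_r¹ ⇒ overall = -39/71 × 1/3 = -13/71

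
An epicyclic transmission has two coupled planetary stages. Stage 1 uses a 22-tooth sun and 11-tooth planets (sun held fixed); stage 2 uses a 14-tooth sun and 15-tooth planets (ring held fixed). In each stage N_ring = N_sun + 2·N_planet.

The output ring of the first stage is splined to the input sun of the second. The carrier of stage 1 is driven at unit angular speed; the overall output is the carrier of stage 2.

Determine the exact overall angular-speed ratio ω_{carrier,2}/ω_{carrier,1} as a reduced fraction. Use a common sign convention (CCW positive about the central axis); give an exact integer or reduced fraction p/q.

21/58

Stage 1: N_ring = 22 + 2·11 = 44
Stage 1: 22(ω_s−ω_c) = −44(ω_r−ω_c),  ω_s=0, ω_c=1
Stage 1: ω_r = 1 − (22/44)(0−1) = 3/2
  ⇒ ω_r¹/ω_c¹ = 3/2
Stage 2: N_ring = 14 + 2·15 = 44
Stage 2: 14(ω_s−ω_c) = −44(ω_r−ω_c),  ω_r=0, ω_s=1
Stage 2: 14(1−ω_c) = −44(0−ω_c)  ⇒  58ω_c = 14  ⇒  ω_c = 7/29
  ⇒ ω_c²/ω_s² = 7/29
Coupling ω_s² = ω_r¹ ⇒ overall = 3/2 × 7/29 = 21/58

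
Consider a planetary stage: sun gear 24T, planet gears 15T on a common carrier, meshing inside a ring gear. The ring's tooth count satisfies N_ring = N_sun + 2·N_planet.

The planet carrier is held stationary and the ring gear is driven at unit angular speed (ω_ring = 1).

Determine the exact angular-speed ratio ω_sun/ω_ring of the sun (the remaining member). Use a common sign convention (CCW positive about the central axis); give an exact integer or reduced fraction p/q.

N_ring = 24 + 2·15 = 54
24(ω_s−ω_c) = −54(ω_r−ω_c),  ω_c=0, ω_r=1
ω_s = 0 − (54/24)(1−0) = -9/4
ω_s/ω_r = -9/4

-9/4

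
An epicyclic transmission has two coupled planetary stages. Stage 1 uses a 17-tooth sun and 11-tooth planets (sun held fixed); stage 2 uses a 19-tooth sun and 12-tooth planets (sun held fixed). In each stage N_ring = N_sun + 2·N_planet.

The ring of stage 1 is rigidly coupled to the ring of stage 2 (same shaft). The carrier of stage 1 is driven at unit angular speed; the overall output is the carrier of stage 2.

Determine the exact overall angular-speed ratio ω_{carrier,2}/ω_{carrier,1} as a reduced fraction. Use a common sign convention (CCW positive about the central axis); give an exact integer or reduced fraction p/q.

1204/1209

Stage 1: N_ring = 17 + 2·11 = 39
Stage 1: 17(ω_s−ω_c) = −39(ω_r−ω_c),  ω_s=0, ω_c=1
Stage 1: ω_r = 1 − (17/39)(0−1) = 56/39
  ⇒ ω_r¹/ω_c¹ = 56/39
Stage 2: N_ring = 19 + 2·12 = 43
Stage 2: 19(ω_s−ω_c) = −43(ω_r−ω_c),  ω_s=0, ω_r=1
Stage 2: 19(0−ω_c) = −43(1−ω_c)  ⇒  62ω_c = 43  ⇒  ω_c = 43/62
  ⇒ ω_c²/ω_r² = 43/62
Coupling ω_r² = ω_r¹ ⇒ overall = 56/39 × 43/62 = 1204/1209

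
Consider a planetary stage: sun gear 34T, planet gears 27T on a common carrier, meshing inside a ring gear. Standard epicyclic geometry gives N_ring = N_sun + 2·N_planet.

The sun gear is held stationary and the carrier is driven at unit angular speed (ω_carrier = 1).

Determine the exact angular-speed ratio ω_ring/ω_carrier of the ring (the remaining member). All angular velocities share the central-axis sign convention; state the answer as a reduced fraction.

61/44

N_ring = 34 + 2·27 = 88
34(ω_s−ω_c) = −88(ω_r−ω_c),  ω_s=0, ω_c=1
ω_r = 1 − (34/88)(0−1) = 61/44
ω_r/ω_c = 61/44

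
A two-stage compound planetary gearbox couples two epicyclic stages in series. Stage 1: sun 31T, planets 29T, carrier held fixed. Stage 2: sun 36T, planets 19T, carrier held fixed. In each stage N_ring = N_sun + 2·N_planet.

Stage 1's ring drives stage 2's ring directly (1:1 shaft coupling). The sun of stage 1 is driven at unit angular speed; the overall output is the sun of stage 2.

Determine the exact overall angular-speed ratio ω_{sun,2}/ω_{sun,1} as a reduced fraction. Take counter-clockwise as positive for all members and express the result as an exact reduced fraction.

Stage 1: N_ring = 31 + 2·29 = 89
Stage 1: 31(ω_s−ω_c) = −89(ω_r−ω_c),  ω_c=0, ω_s=1
Stage 1: ω_r = 0 − (31/89)(1−0) = -31/89
  ⇒ ω_r¹/ω_s¹ = -31/89
Stage 2: N_ring = 36 + 2·19 = 74
Stage 2: 36(ω_s−ω_c) = −74(ω_r−ω_c),  ω_c=0, ω_r=1
Stage 2: ω_s = 0 − (74/36)(1−0) = -37/18
  ⇒ ω_s²/ω_r² = -37/18
Coupling ω_r² = ω_r¹ ⇒ overall = -31/89 × -37/18 = 1147/1602

1147/1602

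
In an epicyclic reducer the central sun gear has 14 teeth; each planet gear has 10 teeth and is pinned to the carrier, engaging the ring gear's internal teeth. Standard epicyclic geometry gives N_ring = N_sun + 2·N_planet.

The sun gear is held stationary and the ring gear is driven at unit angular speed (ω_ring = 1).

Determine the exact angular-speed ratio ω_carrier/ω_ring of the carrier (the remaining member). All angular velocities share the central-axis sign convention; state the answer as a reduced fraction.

17/24

N_ring = 14 + 2·10 = 34
14(ω_s−ω_c) = −34(ω_r−ω_c),  ω_s=0, ω_r=1
14(0−ω_c) = −34(1−ω_c)  ⇒  48ω_c = 34  ⇒  ω_c = 17/24
ω_c/ω_r = 17/24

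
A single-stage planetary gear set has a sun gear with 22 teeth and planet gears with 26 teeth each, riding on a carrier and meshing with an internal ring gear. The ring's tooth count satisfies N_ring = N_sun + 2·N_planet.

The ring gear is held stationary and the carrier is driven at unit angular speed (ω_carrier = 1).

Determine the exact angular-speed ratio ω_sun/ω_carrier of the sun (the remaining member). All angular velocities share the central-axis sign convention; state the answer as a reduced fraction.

48/11

N_ring = 22 + 2·26 = 74
22(ω_s−ω_c) = −74(ω_r−ω_c),  ω_r=0, ω_c=1
ω_s = 1 − (74/22)(0−1) = 48/11
ω_s/ω_c = 48/11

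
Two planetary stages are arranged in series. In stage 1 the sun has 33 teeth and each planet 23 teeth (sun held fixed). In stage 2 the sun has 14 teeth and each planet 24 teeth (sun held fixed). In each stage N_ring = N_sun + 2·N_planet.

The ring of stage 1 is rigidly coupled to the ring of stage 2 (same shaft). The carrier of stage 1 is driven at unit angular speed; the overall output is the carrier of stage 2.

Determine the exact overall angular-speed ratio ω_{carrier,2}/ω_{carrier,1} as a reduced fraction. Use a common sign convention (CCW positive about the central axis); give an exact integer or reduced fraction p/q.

Stage 1: N_ring = 33 + 2·23 = 79
Stage 1: 33(ω_s−ω_c) = −79(ω_r−ω_c),  ω_s=0, ω_c=1
Stage 1: ω_r = 1 − (33/79)(0−1) = 112/79
  ⇒ ω_r¹/ω_c¹ = 112/79
Stage 2: N_ring = 14 + 2·24 = 62
Stage 2: 14(ω_s−ω_c) = −62(ω_r−ω_c),  ω_s=0, ω_r=1
Stage 2: 14(0−ω_c) = −62(1−ω_c)  ⇒  76ω_c = 62  ⇒  ω_c = 31/38
  ⇒ ω_c²/ω_r² = 31/38
Coupling ω_r² = ω_r¹ ⇒ overall = 112/79 × 31/38 = 1736/1501

1736/1501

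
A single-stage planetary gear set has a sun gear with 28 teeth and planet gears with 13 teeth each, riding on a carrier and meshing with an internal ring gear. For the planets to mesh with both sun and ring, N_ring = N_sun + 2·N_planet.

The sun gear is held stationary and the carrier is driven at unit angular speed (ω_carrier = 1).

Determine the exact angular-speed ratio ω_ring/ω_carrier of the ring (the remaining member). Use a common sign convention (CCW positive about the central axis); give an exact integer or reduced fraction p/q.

41/27

N_ring = 28 + 2·13 = 54
28(ω_s−ω_c) = −54(ω_r−ω_c),  ω_s=0, ω_c=1
ω_r = 1 − (28/54)(0−1) = 41/27
ω_r/ω_c = 41/27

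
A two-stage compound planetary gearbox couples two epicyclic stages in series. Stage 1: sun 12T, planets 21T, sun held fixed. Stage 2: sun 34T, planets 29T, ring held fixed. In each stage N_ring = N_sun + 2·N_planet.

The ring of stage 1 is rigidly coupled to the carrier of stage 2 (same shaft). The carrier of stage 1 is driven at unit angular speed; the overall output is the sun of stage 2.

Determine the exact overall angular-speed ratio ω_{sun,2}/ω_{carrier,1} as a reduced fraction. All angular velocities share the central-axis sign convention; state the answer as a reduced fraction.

77/17

Stage 1: N_ring = 12 + 2·21 = 54
Stage 1: 12(ω_s−ω_c) = −54(ω_r−ω_c),  ω_s=0, ω_c=1
Stage 1: ω_r = 1 − (12/54)(0−1) = 11/9
  ⇒ ω_r¹/ω_c¹ = 11/9
Stage 2: N_ring = 34 + 2·29 = 92
Stage 2: 34(ω_s−ω_c) = −92(ω_r−ω_c),  ω_r=0, ω_c=1
Stage 2: ω_s = 1 − (92/34)(0−1) = 63/17
  ⇒ ω_s²/ω_c² = 63/17
Coupling ω_c² = ω_r¹ ⇒ overall = 11/9 × 63/17 = 77/17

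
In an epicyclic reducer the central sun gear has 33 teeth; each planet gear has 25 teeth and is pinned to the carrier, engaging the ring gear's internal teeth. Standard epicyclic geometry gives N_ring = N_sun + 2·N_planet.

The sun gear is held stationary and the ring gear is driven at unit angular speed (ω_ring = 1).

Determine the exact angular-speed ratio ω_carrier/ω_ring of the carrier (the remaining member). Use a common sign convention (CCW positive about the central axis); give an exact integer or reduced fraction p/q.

N_ring = 33 + 2·25 = 83
33(ω_s−ω_c) = −83(ω_r−ω_c),  ω_s=0, ω_r=1
33(0−ω_c) = −83(1−ω_c)  ⇒  116ω_c = 83  ⇒  ω_c = 83/116
ω_c/ω_r = 83/116

83/116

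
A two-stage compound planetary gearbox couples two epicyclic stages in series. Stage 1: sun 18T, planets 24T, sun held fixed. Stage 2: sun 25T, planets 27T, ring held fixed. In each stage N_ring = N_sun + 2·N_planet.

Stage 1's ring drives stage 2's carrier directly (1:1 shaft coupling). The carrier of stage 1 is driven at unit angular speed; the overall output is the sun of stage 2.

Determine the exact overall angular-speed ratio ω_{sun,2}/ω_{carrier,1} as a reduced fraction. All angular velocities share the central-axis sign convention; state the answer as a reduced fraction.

1456/275

Stage 1: N_ring = 18 + 2·24 = 66
Stage 1: 18(ω_s−ω_c) = −66(ω_r−ω_c),  ω_s=0, ω_c=1
Stage 1: ω_r = 1 − (18/66)(0−1) = 14/11
  ⇒ ω_r¹/ω_c¹ = 14/11
Stage 2: N_ring = 25 + 2·27 = 79
Stage 2: 25(ω_s−ω_c) = −79(ω_r−ω_c),  ω_r=0, ω_c=1
Stage 2: ω_s = 1 − (79/25)(0−1) = 104/25
  ⇒ ω_s²/ω_c² = 104/25
Coupling ω_c² = ω_r¹ ⇒ overall = 14/11 × 104/25 = 1456/275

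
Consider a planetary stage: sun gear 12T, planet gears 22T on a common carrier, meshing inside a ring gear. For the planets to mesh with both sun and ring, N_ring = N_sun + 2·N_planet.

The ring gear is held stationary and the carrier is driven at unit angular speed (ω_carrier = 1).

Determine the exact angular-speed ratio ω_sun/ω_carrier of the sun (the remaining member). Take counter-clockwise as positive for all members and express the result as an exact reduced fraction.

N_ring = 12 + 2·22 = 56
12(ω_s−ω_c) = −56(ω_r−ω_c),  ω_r=0, ω_c=1
ω_s = 1 − (56/12)(0−1) = 17/3
ω_s/ω_c = 17/3

17/3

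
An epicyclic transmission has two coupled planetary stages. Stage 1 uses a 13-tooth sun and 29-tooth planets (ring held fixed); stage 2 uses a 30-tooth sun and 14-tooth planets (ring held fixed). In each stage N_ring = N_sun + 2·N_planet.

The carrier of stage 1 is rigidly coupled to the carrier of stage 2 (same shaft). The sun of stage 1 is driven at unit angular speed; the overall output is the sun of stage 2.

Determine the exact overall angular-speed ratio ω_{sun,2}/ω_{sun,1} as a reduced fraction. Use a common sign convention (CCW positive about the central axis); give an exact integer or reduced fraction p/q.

Stage 1: N_ring = 13 + 2·29 = 71
Stage 1: 13(ω_s−ω_c) = −71(ω_r−ω_c),  ω_r=0, ω_s=1
Stage 1: 13(1−ω_c) = −71(0−ω_c)  ⇒  84ω_c = 13  ⇒  ω_c = 13/84
  ⇒ ω_c¹/ω_s¹ = 13/84
Stage 2: N_ring = 30 + 2·14 = 58
Stage 2: 30(ω_s−ω_c) = −58(ω_r−ω_c),  ω_r=0, ω_c=1
Stage 2: ω_s = 1 − (58/30)(0−1) = 44/15
  ⇒ ω_s²/ω_c² = 44/15
Coupling ω_c² = ω_c¹ ⇒ overall = 13/84 × 44/15 = 143/315

143/315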